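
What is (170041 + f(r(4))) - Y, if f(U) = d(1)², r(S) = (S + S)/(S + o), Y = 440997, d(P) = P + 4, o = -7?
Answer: -270931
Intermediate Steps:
d(P) = 4 + P
r(S) = 2*S/(-7 + S) (r(S) = (S + S)/(S - 7) = (2*S)/(-7 + S) = 2*S/(-7 + S))
f(U) = 25 (f(U) = (4 + 1)² = 5² = 25)
(170041 + f(r(4))) - Y = (170041 + 25) - 1*440997 = 170066 - 440997 = -270931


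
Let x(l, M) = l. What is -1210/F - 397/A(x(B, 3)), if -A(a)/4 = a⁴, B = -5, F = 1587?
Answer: -2394961/3967500 ≈ -0.60365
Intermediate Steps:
A(a) = -4*a⁴
-1210/F - 397/A(x(B, 3)) = -1210/1587 - 397/((-4*(-5)⁴)) = -1210*1/1587 - 397/((-4*625)) = -1210/1587 - 397/(-2500) = -1210/1587 - 397*(-1/2500) = -1210/1587 + 397/2500 = -2394961/3967500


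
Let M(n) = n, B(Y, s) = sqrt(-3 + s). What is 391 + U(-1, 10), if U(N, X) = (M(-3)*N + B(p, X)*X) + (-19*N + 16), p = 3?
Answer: 429 + 10*sqrt(7) ≈ 455.46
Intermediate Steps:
U(N, X) = 16 - 22*N + X*sqrt(-3 + X) (U(N, X) = (-3*N + sqrt(-3 + X)*X) + (-19*N + 16) = (-3*N + X*sqrt(-3 + X)) + (16 - 19*N) = 16 - 22*N + X*sqrt(-3 + X))
391 + U(-1, 10) = 391 + (16 - 22*(-1) + 10*sqrt(-3 + 10)) = 391 + (16 + 22 + 10*sqrt(7)) = 391 + (38 + 10*sqrt(7)) = 429 + 10*sqrt(7)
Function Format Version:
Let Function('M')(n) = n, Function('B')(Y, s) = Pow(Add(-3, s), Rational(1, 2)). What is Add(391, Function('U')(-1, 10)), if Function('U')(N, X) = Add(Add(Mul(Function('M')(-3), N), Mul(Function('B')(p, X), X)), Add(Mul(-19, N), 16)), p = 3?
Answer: Add(429, Mul(10, Pow(7, Rational(1, 2)))) ≈ 455.46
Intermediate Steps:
Function('U')(N, X) = Add(16, Mul(-22, N), Mul(X, Pow(Add(-3, X), Rational(1, 2)))) (Function('U')(N, X) = Add(Add(Mul(-3, N), Mul(Pow(Add(-3, X), Rational(1, 2)), X)), Add(Mul(-19, N), 16)) = Add(Add(Mul(-3, N), Mul(X, Pow(Add(-3, X), Rational(1, 2)))), Add(16, Mul(-19, N))) = Add(16, Mul(-22, N), Mul(X, Pow(Add(-3, X), Rational(1, 2)))))
Add(391, Function('U')(-1, 10)) = Add(391, Add(16, Mul(-22, -1), Mul(10, Pow(Add(-3, 10), Rational(1, 2))))) = Add(391, Add(16, 22, Mul(10, Pow(7, Rational(1, 2))))) = Add(391, Add(38, Mul(10, Pow(7, Rational(1, 2))))) = Add(429, Mul(10, Pow(7, Rational(1, 2))))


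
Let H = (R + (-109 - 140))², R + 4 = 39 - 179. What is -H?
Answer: -154449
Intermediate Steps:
R = -144 (R = -4 + (39 - 179) = -4 - 140 = -144)
H = 154449 (H = (-144 + (-109 - 140))² = (-144 - 249)² = (-393)² = 154449)
-H = -1*154449 = -154449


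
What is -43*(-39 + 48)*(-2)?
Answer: 774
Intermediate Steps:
-43*(-39 + 48)*(-2) = -43*9*(-2) = -387*(-2) = 774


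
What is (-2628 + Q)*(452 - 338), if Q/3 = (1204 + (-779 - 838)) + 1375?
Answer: 29412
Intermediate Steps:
Q = 2886 (Q = 3*((1204 + (-779 - 838)) + 1375) = 3*((1204 - 1617) + 1375) = 3*(-413 + 1375) = 3*962 = 2886)
(-2628 + Q)*(452 - 338) = (-2628 + 2886)*(452 - 338) = 258*114 = 29412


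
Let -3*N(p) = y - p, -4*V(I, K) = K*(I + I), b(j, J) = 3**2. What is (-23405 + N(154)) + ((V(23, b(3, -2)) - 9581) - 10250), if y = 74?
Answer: -259877/6 ≈ -43313.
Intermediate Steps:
b(j, J) = 9
V(I, K) = -I*K/2 (V(I, K) = -K*(I + I)/4 = -K*2*I/4 = -I*K/2)
N(p) = -74/3 + p/3 (N(p) = -(74 - p)/3 = -74/3 + p/3)
(-23405 + N(154)) + ((V(23, b(3, -2)) - 9581) - 10250) = (-23405 + (-74/3 + (1/3)*154)) + ((-1/2*23*9 - 9581) - 10250) = (-23405 + (-74/3 + 154/3)) + ((-207/2 - 9581) - 10250) = (-23405 + 80/3) + (-19369/2 - 10250) = -70135/3 - 39869/2 = -259877/6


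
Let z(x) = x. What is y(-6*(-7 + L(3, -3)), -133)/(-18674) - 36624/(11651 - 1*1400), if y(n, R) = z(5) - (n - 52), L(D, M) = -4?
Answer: -227941439/63809058 ≈ -3.5722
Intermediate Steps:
y(n, R) = 57 - n (y(n, R) = 5 - (n - 52) = 5 - (-52 + n) = 5 + (52 - n) = 57 - n)
y(-6*(-7 + L(3, -3)), -133)/(-18674) - 36624/(11651 - 1*1400) = (57 - (-6)*(-7 - 4))/(-18674) - 36624/(11651 - 1*1400) = (57 - (-6)*(-11))*(-1/18674) - 36624/(11651 - 1400) = (57 - 1*66)*(-1/18674) - 36624/10251 = (57 - 66)*(-1/18674) - 36624*1/10251 = -9*(-1/18674) - 12208/3417 = 9/18674 - 12208/3417 = -227941439/63809058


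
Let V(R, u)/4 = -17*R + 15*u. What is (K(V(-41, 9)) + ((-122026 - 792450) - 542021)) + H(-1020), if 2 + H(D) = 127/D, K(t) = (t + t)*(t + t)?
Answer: 43702753613/1020 ≈ 4.2846e+7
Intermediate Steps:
V(R, u) = -68*R + 60*u (V(R, u) = 4*(-17*R + 15*u) = -68*R + 60*u)
K(t) = 4*t² (K(t) = (2*t)*(2*t) = 4*t²)
H(D) = -2 + 127/D
(K(V(-41, 9)) + ((-122026 - 792450) - 542021)) + H(-1020) = (4*(-68*(-41) + 60*9)² + ((-122026 - 792450) - 542021)) + (-2 + 127/(-1020)) = (4*(2788 + 540)² + (-914476 - 542021)) + (-2 + 127*(-1/1020)) = (4*3328² - 1456497) + (-2 - 127/1020) = (4*11075584 - 1456497) - 2167/1020 = (44302336 - 1456497) - 2167/1020 = 42845839 - 2167/1020 = 43702753613/1020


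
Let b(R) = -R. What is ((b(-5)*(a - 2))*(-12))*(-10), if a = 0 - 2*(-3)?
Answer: 2400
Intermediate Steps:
a = 6 (a = 0 + 6 = 6)
((b(-5)*(a - 2))*(-12))*(-10) = (((-1*(-5))*(6 - 2))*(-12))*(-10) = ((5*4)*(-12))*(-10) = (20*(-12))*(-10) = -240*(-10) = 2400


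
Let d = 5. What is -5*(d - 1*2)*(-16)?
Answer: 240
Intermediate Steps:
-5*(d - 1*2)*(-16) = -5*(5 - 1*2)*(-16) = -5*(5 - 2)*(-16) = -5*3*(-16) = -15*(-16) = 240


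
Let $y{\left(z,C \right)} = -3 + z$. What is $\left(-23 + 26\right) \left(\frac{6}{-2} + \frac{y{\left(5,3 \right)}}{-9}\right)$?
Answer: $- \frac{29}{3} \approx -9.6667$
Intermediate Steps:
$\left(-23 + 26\right) \left(\frac{6}{-2} + \frac{y{\left(5,3 \right)}}{-9}\right) = \left(-23 + 26\right) \left(\frac{6}{-2} + \frac{-3 + 5}{-9}\right) = 3 \left(6 \left(- \frac{1}{2}\right) + 2 \left(- \frac{1}{9}\right)\right) = 3 \left(-3 - \frac{2}{9}\right) = 3 \left(- \frac{29}{9}\right) = - \frac{29}{3}$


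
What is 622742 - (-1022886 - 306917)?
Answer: 1952545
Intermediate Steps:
622742 - (-1022886 - 306917) = 622742 - 1*(-1329803) = 622742 + 1329803 = 1952545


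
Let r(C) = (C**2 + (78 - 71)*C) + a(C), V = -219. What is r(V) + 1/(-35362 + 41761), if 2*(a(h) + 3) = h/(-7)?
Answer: 4160431445/89586 ≈ 46441.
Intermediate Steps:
a(h) = -3 - h/14 (a(h) = -3 + (h/(-7))/2 = -3 + (h*(-1/7))/2 = -3 + (-h/7)/2 = -3 - h/14)
r(C) = -3 + C**2 + 97*C/14 (r(C) = (C**2 + (78 - 71)*C) + (-3 - C/14) = (C**2 + 7*C) + (-3 - C/14) = -3 + C**2 + 97*C/14)
r(V) + 1/(-35362 + 41761) = (-3 + (-219)**2 + (97/14)*(-219)) + 1/(-35362 + 41761) = (-3 + 47961 - 21243/14) + 1/6399 = 650169/14 + 1/6399 = 4160431445/89586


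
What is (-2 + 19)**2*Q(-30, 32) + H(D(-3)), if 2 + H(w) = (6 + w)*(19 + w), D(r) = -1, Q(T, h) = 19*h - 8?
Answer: 173488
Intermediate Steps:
Q(T, h) = -8 + 19*h
H(w) = -2 + (6 + w)*(19 + w)
(-2 + 19)**2*Q(-30, 32) + H(D(-3)) = (-2 + 19)**2*(-8 + 19*32) + (112 + (-1)**2 + 25*(-1)) = 17**2*(-8 + 608) + (112 + 1 - 25) = 289*600 + 88 = 173400 + 88 = 173488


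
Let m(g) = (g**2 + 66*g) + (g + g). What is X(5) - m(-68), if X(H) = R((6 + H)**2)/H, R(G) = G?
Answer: 121/5 ≈ 24.200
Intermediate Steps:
X(H) = (6 + H)**2/H
m(g) = g**2 + 68*g (m(g) = (g**2 + 66*g) + 2*g = g**2 + 68*g)
X(5) - m(-68) = (6 + 5)**2/5 - (-68)*(68 - 68) = (1/5)*11**2 - (-68)*0 = (1/5)*121 - 1*0 = 121/5 + 0 = 121/5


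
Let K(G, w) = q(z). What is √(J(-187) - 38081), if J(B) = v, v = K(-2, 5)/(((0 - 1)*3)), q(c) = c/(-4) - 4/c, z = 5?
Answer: I*√34272285/30 ≈ 195.14*I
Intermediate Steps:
q(c) = -4/c - c/4 (q(c) = c*(-¼) - 4/c = -c/4 - 4/c = -4/c - c/4)
K(G, w) = -41/20 (K(G, w) = -4/5 - ¼*5 = -4*⅕ - 5/4 = -⅘ - 5/4 = -41/20)
v = 41/60 (v = -41/20/((0 - 1)*3) = -41/20/(-1*3) = -41/20/(-3) = -⅓*(-41/20) = 41/60 ≈ 0.68333)
J(B) = 41/60
√(J(-187) - 38081) = √(41/60 - 38081) = √(-2284819/60) = I*√34272285/30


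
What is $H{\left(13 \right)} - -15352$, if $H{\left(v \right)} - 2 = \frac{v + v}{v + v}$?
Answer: $15355$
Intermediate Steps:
$H{\left(v \right)} = 3$ ($H{\left(v \right)} = 2 + \frac{v + v}{v + v} = 2 + \frac{2 v}{2 v} = 2 + 2 v \frac{1}{2 v} = 2 + 1 = 3$)
$H{\left(13 \right)} - -15352 = 3 - -15352 = 3 + 15352 = 15355$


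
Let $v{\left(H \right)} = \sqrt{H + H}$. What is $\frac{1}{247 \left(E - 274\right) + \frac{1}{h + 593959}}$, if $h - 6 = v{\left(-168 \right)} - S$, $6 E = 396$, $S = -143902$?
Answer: $\frac{- 4 \sqrt{21} + 737867 i}{- 37908654991 i + 205504 \sqrt{21}} \approx -1.9464 \cdot 10^{-5}$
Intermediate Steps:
$E = 66$ ($E = \frac{1}{6} \cdot 396 = 66$)
$v{\left(H \right)} = \sqrt{2} \sqrt{H}$ ($v{\left(H \right)} = \sqrt{2 H} = \sqrt{2} \sqrt{H}$)
$h = 143908 + 4 i \sqrt{21}$ ($h = 6 + \left(\sqrt{2} \sqrt{-168} - -143902\right) = 6 + \left(\sqrt{2} \cdot 2 i \sqrt{42} + 143902\right) = 6 + \left(4 i \sqrt{21} + 143902\right) = 6 + \left(143902 + 4 i \sqrt{21}\right) = 143908 + 4 i \sqrt{21} \approx 1.4391 \cdot 10^{5} + 18.33 i$)
$\frac{1}{247 \left(E - 274\right) + \frac{1}{h + 593959}} = \frac{1}{247 \left(66 - 274\right) + \frac{1}{\left(143908 + 4 i \sqrt{21}\right) + 593959}} = \frac{1}{247 \left(-208\right) + \frac{1}{737867 + 4 i \sqrt{21}}} = \frac{1}{-51376 + \frac{1}{737867 + 4 i \sqrt{21}}}$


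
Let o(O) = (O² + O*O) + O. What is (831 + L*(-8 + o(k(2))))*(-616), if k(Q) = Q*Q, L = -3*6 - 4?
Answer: -132440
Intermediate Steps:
L = -22 (L = -18 - 4 = -22)
k(Q) = Q²
o(O) = O + 2*O² (o(O) = (O² + O²) + O = 2*O² + O = O + 2*O²)
(831 + L*(-8 + o(k(2))))*(-616) = (831 - 22*(-8 + 2²*(1 + 2*2²)))*(-616) = (831 - 22*(-8 + 4*(1 + 2*4)))*(-616) = (831 - 22*(-8 + 4*(1 + 8)))*(-616) = (831 - 22*(-8 + 4*9))*(-616) = (831 - 22*(-8 + 36))*(-616) = (831 - 22*28)*(-616) = (831 - 616)*(-616) = 215*(-616) = -132440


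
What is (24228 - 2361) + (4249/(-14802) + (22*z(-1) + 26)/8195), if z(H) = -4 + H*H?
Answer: 530496789899/24260478 ≈ 21867.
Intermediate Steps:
z(H) = -4 + H²
(24228 - 2361) + (4249/(-14802) + (22*z(-1) + 26)/8195) = (24228 - 2361) + (4249/(-14802) + (22*(-4 + (-1)²) + 26)/8195) = 21867 + (4249*(-1/14802) + (22*(-4 + 1) + 26)*(1/8195)) = 21867 + (-4249/14802 + (22*(-3) + 26)*(1/8195)) = 21867 + (-4249/14802 + (-66 + 26)*(1/8195)) = 21867 + (-4249/14802 - 40*1/8195) = 21867 + (-4249/14802 - 8/1639) = 21867 - 7082527/24260478 = 530496789899/24260478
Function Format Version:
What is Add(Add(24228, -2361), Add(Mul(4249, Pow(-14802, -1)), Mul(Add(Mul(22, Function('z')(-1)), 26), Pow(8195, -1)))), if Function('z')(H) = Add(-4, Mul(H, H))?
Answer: Rational(530496789899, 24260478) ≈ 21867.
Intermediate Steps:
Function('z')(H) = Add(-4, Pow(H, 2))
Add(Add(24228, -2361), Add(Mul(4249, Pow(-14802, -1)), Mul(Add(Mul(22, Function('z')(-1)), 26), Pow(8195, -1)))) = Add(Add(24228, -2361), Add(Mul(4249, Pow(-14802, -1)), Mul(Add(Mul(22, Add(-4, Pow(-1, 2))), 26), Pow(8195, -1)))) = Add(21867, Add(Mul(4249, Rational(-1, 14802)), Mul(Add(Mul(22, Add(-4, 1)), 26), Rational(1, 8195)))) = Add(21867, Add(Rational(-4249, 14802), Mul(Add(Mul(22, -3), 26), Rational(1, 8195)))) = Add(21867, Add(Rational(-4249, 14802), Mul(Add(-66, 26), Rational(1, 8195)))) = Add(21867, Add(Rational(-4249, 14802), Mul(-40, Rational(1, 8195)))) = Add(21867, Add(Rational(-4249, 14802), Rational(-8, 1639))) = Add(21867, Rational(-7082527, 24260478)) = Rational(530496789899, 24260478)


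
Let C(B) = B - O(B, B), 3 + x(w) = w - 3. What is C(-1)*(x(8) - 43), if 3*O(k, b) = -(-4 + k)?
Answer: 328/3 ≈ 109.33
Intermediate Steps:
x(w) = -6 + w (x(w) = -3 + (w - 3) = -3 + (-3 + w) = -6 + w)
O(k, b) = 4/3 - k/3 (O(k, b) = (-(-4 + k))/3 = (4 - k)/3 = 4/3 - k/3)
C(B) = -4/3 + 4*B/3 (C(B) = B - (4/3 - B/3) = B + (-4/3 + B/3) = -4/3 + 4*B/3)
C(-1)*(x(8) - 43) = (-4/3 + (4/3)*(-1))*((-6 + 8) - 43) = (-4/3 - 4/3)*(2 - 43) = -8/3*(-41) = 328/3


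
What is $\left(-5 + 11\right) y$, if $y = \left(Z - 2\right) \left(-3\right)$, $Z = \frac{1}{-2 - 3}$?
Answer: $\frac{198}{5} \approx 39.6$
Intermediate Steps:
$Z = - \frac{1}{5}$ ($Z = \frac{1}{-5} = - \frac{1}{5} \approx -0.2$)
$y = \frac{33}{5}$ ($y = \left(- \frac{1}{5} - 2\right) \left(-3\right) = \left(- \frac{11}{5}\right) \left(-3\right) = \frac{33}{5} \approx 6.6$)
$\left(-5 + 11\right) y = \left(-5 + 11\right) \frac{33}{5} = 6 \cdot \frac{33}{5} = \frac{198}{5}$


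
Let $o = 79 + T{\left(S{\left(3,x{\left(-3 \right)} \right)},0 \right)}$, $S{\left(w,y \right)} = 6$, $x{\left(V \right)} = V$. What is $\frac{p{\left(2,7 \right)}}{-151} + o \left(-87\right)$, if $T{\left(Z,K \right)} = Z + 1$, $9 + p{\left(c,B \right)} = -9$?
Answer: $- \frac{1129764}{151} \approx -7481.9$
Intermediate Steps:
$p{\left(c,B \right)} = -18$ ($p{\left(c,B \right)} = -9 - 9 = -18$)
$T{\left(Z,K \right)} = 1 + Z$
$o = 86$ ($o = 79 + \left(1 + 6\right) = 79 + 7 = 86$)
$\frac{p{\left(2,7 \right)}}{-151} + o \left(-87\right) = - \frac{18}{-151} + 86 \left(-87\right) = \left(-18\right) \left(- \frac{1}{151}\right) - 7482 = \frac{18}{151} - 7482 = - \frac{1129764}{151}$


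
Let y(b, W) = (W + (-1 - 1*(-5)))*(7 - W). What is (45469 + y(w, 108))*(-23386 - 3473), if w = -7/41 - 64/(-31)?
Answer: -917422863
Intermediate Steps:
w = 2407/1271 (w = -7*1/41 - 64*(-1/31) = -7/41 + 64/31 = 2407/1271 ≈ 1.8938)
y(b, W) = (4 + W)*(7 - W) (y(b, W) = (W + (-1 + 5))*(7 - W) = (W + 4)*(7 - W) = (4 + W)*(7 - W))
(45469 + y(w, 108))*(-23386 - 3473) = (45469 + (28 - 1*108² + 3*108))*(-23386 - 3473) = (45469 + (28 - 1*11664 + 324))*(-26859) = (45469 + (28 - 11664 + 324))*(-26859) = (45469 - 11312)*(-26859) = 34157*(-26859) = -917422863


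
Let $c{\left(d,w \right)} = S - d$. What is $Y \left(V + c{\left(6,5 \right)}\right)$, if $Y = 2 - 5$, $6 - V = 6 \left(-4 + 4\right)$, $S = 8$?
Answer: $-24$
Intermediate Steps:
$c{\left(d,w \right)} = 8 - d$
$V = 6$ ($V = 6 - 6 \left(-4 + 4\right) = 6 - 6 \cdot 0 = 6 - 0 = 6 + 0 = 6$)
$Y = -3$
$Y \left(V + c{\left(6,5 \right)}\right) = - 3 \left(6 + \left(8 - 6\right)\right) = - 3 \left(6 + 2\right) = \left(-3\right) 8 = -24$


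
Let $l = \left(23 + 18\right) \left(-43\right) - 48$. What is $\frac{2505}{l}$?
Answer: $- \frac{2505}{1811} \approx -1.3832$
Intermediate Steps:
$l = -1811$ ($l = 41 \left(-43\right) - 48 = -1763 - 48 = -1811$)
$\frac{2505}{l} = \frac{2505}{-1811} = 2505 \left(- \frac{1}{1811}\right) = - \frac{2505}{1811}$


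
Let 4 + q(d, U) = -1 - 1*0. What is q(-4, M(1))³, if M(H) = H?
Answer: -125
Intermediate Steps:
q(d, U) = -5 (q(d, U) = -4 + (-1 - 1*0) = -4 + (-1 + 0) = -4 - 1 = -5)
q(-4, M(1))³ = (-5)³ = -125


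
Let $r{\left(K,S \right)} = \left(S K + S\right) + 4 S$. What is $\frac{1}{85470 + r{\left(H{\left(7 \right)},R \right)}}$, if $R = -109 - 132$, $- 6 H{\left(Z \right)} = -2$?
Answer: $\frac{3}{252554} \approx 1.1879 \cdot 10^{-5}$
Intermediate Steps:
$H{\left(Z \right)} = \frac{1}{3}$ ($H{\left(Z \right)} = \left(- \frac{1}{6}\right) \left(-2\right) = \frac{1}{3}$)
$R = -241$
$r{\left(K,S \right)} = 5 S + K S$ ($r{\left(K,S \right)} = \left(K S + S\right) + 4 S = \left(S + K S\right) + 4 S = 5 S + K S$)
$\frac{1}{85470 + r{\left(H{\left(7 \right)},R \right)}} = \frac{1}{85470 - 241 \left(5 + \frac{1}{3}\right)} = \frac{1}{85470 - \frac{3856}{3}} = \frac{1}{\frac{252554}{3}} = \frac{3}{252554}$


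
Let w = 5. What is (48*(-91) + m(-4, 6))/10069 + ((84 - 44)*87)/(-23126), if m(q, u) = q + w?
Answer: -68015681/116427847 ≈ -0.58419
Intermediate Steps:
m(q, u) = 5 + q (m(q, u) = q + 5 = 5 + q)
(48*(-91) + m(-4, 6))/10069 + ((84 - 44)*87)/(-23126) = (48*(-91) + (5 - 4))/10069 + ((84 - 44)*87)/(-23126) = (-4368 + 1)*(1/10069) + (40*87)*(-1/23126) = -4367*1/10069 + 3480*(-1/23126) = -4367/10069 - 1740/11563 = -68015681/116427847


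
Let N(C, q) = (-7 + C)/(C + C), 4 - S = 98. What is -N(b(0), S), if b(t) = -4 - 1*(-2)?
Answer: -9/4 ≈ -2.2500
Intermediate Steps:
b(t) = -2 (b(t) = -4 + 2 = -2)
S = -94 (S = 4 - 1*98 = 4 - 98 = -94)
N(C, q) = (-7 + C)/(2*C) (N(C, q) = (-7 + C)/((2*C)) = (-7 + C)*(1/(2*C)) = (-7 + C)/(2*C))
-N(b(0), S) = -(-7 - 2)/(2*(-2)) = -(-1)*(-9)/(2*2) = -1*9/4 = -9/4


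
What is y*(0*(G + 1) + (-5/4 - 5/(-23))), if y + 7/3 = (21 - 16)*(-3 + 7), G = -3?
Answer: -5035/276 ≈ -18.243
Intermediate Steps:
y = 53/3 (y = -7/3 + (21 - 16)*(-3 + 7) = -7/3 + 5*4 = -7/3 + 20 = 53/3 ≈ 17.667)
y*(0*(G + 1) + (-5/4 - 5/(-23))) = 53*(0*(-3 + 1) + (-5/4 - 5/(-23)))/3 = 53*(0*(-2) + (-5*¼ - 5*(-1/23)))/3 = 53*(0 + (-5/4 + 5/23))/3 = 53*(0 - 95/92)/3 = (53/3)*(-95/92) = -5035/276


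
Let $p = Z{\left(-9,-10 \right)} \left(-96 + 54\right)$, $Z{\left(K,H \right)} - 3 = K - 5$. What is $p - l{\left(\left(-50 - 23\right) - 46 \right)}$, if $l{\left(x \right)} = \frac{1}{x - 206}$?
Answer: $\frac{150151}{325} \approx 462.0$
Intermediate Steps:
$Z{\left(K,H \right)} = -2 + K$ ($Z{\left(K,H \right)} = 3 + \left(K - 5\right) = 3 + \left(-5 + K\right) = -2 + K$)
$l{\left(x \right)} = \frac{1}{-206 + x}$
$p = 462$ ($p = \left(-2 - 9\right) \left(-96 + 54\right) = \left(-11\right) \left(-42\right) = 462$)
$p - l{\left(\left(-50 - 23\right) - 46 \right)} = 462 - \frac{1}{-206 - 119} = 462 - \frac{1}{-325} = 462 - - \frac{1}{325} = 462 + \frac{1}{325} = \frac{150151}{325}$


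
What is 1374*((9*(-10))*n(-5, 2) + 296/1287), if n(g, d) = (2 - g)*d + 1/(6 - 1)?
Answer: -753176420/429 ≈ -1.7557e+6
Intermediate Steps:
n(g, d) = ⅕ + d*(2 - g) (n(g, d) = d*(2 - g) + 1/5 = d*(2 - g) + ⅕ = ⅕ + d*(2 - g))
1374*((9*(-10))*n(-5, 2) + 296/1287) = 1374*((9*(-10))*(⅕ + 2*2 - 1*2*(-5)) + 296/1287) = 1374*(-90*(⅕ + 4 + 10) + 296*(1/1287)) = 1374*(-90*71/5 + 296/1287) = 1374*(-1278 + 296/1287) = 1374*(-1644490/1287) = -753176420/429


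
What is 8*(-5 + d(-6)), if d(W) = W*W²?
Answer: -1768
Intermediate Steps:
d(W) = W³
8*(-5 + d(-6)) = 8*(-5 + (-6)³) = 8*(-5 - 216) = 8*(-221) = -1768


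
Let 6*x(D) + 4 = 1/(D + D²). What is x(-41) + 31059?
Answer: 305614001/9840 ≈ 31058.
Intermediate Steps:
x(D) = -⅔ + 1/(6*(D + D²))
x(-41) + 31059 = (⅙)*(1 - 4*(-41) - 4*(-41)²)/(-41*(1 - 41)) + 31059 = (⅙)*(-1/41)*(1 + 164 - 4*1681)/(-40) + 31059 = (⅙)*(-1/41)*(-1/40)*(1 + 164 - 6724) + 31059 = (⅙)*(-1/41)*(-1/40)*(-6559) + 31059 = -6559/9840 + 31059 = 305614001/9840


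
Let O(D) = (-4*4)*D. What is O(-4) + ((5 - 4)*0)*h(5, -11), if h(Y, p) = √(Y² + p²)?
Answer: 64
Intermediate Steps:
O(D) = -16*D
O(-4) + ((5 - 4)*0)*h(5, -11) = -16*(-4) + ((5 - 4)*0)*√(5² + (-11)²) = 64 + (1*0)*√(25 + 121) = 64 + 0*√146 = 64 + 0 = 64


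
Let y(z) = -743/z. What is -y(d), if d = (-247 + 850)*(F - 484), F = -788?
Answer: -743/767016 ≈ -0.00096869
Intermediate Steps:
d = -767016 (d = (-247 + 850)*(-788 - 484) = 603*(-1272) = -767016)
-y(d) = -(-743)/(-767016) = -(-743)*(-1)/767016 = -1*743/767016 = -743/767016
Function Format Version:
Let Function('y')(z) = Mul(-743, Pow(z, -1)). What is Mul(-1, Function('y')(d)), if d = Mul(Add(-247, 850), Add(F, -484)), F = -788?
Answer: Rational(-743, 767016) ≈ -0.00096869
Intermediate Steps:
d = -767016 (d = Mul(Add(-247, 850), Add(-788, -484)) = Mul(603, -1272) = -767016)
Mul(-1, Function('y')(d)) = Mul(-1, Mul(-743, Pow(-767016, -1))) = Mul(-1, Mul(-743, Rational(-1, 767016))) = Mul(-1, Rational(743, 767016)) = Rational(-743, 767016)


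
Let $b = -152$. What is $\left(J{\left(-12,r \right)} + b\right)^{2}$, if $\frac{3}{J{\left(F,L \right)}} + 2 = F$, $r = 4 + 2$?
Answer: $\frac{4541161}{196} \approx 23169.0$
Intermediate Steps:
$r = 6$
$J{\left(F,L \right)} = \frac{3}{-2 + F}$
$\left(J{\left(-12,r \right)} + b\right)^{2} = \left(\frac{3}{-2 - 12} - 152\right)^{2} = \left(\frac{3}{-14} - 152\right)^{2} = \left(3 \left(- \frac{1}{14}\right) - 152\right)^{2} = \left(- \frac{3}{14} - 152\right)^{2} = \left(- \frac{2131}{14}\right)^{2} = \frac{4541161}{196}$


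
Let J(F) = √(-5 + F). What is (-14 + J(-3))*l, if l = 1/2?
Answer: -7 + I*√2 ≈ -7.0 + 1.4142*I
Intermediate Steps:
l = ½ ≈ 0.50000
(-14 + J(-3))*l = (-14 + √(-5 - 3))*(½) = (-14 + √(-8))*(½) = (-14 + 2*I*√2)*(½) = -7 + I*√2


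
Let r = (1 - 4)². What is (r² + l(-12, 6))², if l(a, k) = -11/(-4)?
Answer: 112225/16 ≈ 7014.1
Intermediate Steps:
l(a, k) = 11/4 (l(a, k) = -11*(-¼) = 11/4)
r = 9 (r = (-3)² = 9)
(r² + l(-12, 6))² = (9² + 11/4)² = (81 + 11/4)² = (335/4)² = 112225/16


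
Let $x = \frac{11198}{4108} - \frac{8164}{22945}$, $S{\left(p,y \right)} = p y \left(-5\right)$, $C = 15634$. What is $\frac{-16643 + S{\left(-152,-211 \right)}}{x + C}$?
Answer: $- \frac{641690745930}{56686688863} \approx -11.32$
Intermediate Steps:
$S{\left(p,y \right)} = - 5 p y$
$x = \frac{8592323}{3625310}$ ($x = 11198 \cdot \frac{1}{4108} - \frac{628}{1765} = \frac{5599}{2054} - \frac{628}{1765} = \frac{8592323}{3625310} \approx 2.3701$)
$\frac{-16643 + S{\left(-152,-211 \right)}}{x + C} = \frac{-16643 - \left(-760\right) \left(-211\right)}{\frac{8592323}{3625310} + 15634} = \frac{-16643 - 160360}{\frac{56686688863}{3625310}} = \left(-177003\right) \frac{3625310}{56686688863} = - \frac{641690745930}{56686688863}$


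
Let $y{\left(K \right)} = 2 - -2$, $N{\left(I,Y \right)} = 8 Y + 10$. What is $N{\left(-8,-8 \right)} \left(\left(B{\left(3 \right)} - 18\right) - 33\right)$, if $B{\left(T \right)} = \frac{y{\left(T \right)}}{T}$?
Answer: $2682$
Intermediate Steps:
$N{\left(I,Y \right)} = 10 + 8 Y$
$y{\left(K \right)} = 4$ ($y{\left(K \right)} = 2 + 2 = 4$)
$B{\left(T \right)} = \frac{4}{T}$
$N{\left(-8,-8 \right)} \left(\left(B{\left(3 \right)} - 18\right) - 33\right) = \left(10 + 8 \left(-8\right)\right) \left(\left(\frac{4}{3} - 18\right) - 33\right) = \left(10 - 64\right) \left(\left(4 \cdot \frac{1}{3} - 18\right) - 33\right) = - 54 \left(\left(\frac{4}{3} - 18\right) - 33\right) = - 54 \left(- \frac{50}{3} - 33\right) = \left(-54\right) \left(- \frac{149}{3}\right) = 2682$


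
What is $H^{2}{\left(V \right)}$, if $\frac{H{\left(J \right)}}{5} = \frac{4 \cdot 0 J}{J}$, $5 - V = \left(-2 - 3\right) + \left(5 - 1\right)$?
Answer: $0$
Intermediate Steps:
$V = 6$ ($V = 5 - \left(\left(-2 - 3\right) + \left(5 - 1\right)\right) = 5 - \left(-5 + \left(5 - 1\right)\right) = 5 - \left(-5 + 4\right) = 5 - -1 = 5 + 1 = 6$)
$H{\left(J \right)} = 0$ ($H{\left(J \right)} = 5 \frac{4 \cdot 0 J}{J} = 5 \frac{0 J}{J} = 5 \frac{0}{J} = 5 \cdot 0 = 0$)
$H^{2}{\left(V \right)} = 0^{2} = 0$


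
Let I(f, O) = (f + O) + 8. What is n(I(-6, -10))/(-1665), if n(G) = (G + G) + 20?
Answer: -4/1665 ≈ -0.0024024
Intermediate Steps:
I(f, O) = 8 + O + f (I(f, O) = (O + f) + 8 = 8 + O + f)
n(G) = 20 + 2*G (n(G) = 2*G + 20 = 20 + 2*G)
n(I(-6, -10))/(-1665) = (20 + 2*(8 - 10 - 6))/(-1665) = (20 + 2*(-8))*(-1/1665) = (20 - 16)*(-1/1665) = 4*(-1/1665) = -4/1665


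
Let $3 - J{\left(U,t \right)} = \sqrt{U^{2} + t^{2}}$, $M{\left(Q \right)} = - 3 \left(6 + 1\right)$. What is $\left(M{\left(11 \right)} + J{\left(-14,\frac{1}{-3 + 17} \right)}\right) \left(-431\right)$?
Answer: $7758 + \frac{431 \sqrt{38417}}{14} \approx 13792.0$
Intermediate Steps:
$M{\left(Q \right)} = -21$ ($M{\left(Q \right)} = \left(-3\right) 7 = -21$)
$J{\left(U,t \right)} = 3 - \sqrt{U^{2} + t^{2}}$
$\left(M{\left(11 \right)} + J{\left(-14,\frac{1}{-3 + 17} \right)}\right) \left(-431\right) = \left(-21 + \left(3 - \sqrt{\left(-14\right)^{2} + \left(\frac{1}{-3 + 17}\right)^{2}}\right)\right) \left(-431\right) = \left(-21 + \left(3 - \sqrt{196 + \left(\frac{1}{14}\right)^{2}}\right)\right) \left(-431\right) = \left(-21 + \left(3 - \sqrt{196 + \frac{1}{196}}\right)\right) \left(-431\right) = \left(-21 + \left(3 - \sqrt{\frac{38417}{196}}\right)\right) \left(-431\right) = \left(-21 + \left(3 - \frac{\sqrt{38417}}{14}\right)\right) \left(-431\right) = \left(-18 - \frac{\sqrt{38417}}{14}\right) \left(-431\right) = 7758 + \frac{431 \sqrt{38417}}{14}$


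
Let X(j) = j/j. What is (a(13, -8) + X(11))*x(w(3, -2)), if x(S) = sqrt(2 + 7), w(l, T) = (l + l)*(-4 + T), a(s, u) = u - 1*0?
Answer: -21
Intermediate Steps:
a(s, u) = u (a(s, u) = u + 0 = u)
X(j) = 1
w(l, T) = 2*l*(-4 + T) (w(l, T) = (2*l)*(-4 + T) = 2*l*(-4 + T))
x(S) = 3 (x(S) = sqrt(9) = 3)
(a(13, -8) + X(11))*x(w(3, -2)) = (-8 + 1)*3 = -7*3 = -21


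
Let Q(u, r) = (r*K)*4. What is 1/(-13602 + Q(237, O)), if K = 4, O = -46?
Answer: -1/14338 ≈ -6.9745e-5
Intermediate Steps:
Q(u, r) = 16*r (Q(u, r) = (r*4)*4 = (4*r)*4 = 16*r)
1/(-13602 + Q(237, O)) = 1/(-13602 + 16*(-46)) = 1/(-13602 - 736) = 1/(-14338) = -1/14338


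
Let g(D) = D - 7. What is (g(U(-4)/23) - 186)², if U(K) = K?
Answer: 19740249/529 ≈ 37316.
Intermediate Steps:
g(D) = -7 + D
(g(U(-4)/23) - 186)² = ((-7 - 4/23) - 186)² = (-165/23 - 186)² = (-4443/23)² = 19740249/529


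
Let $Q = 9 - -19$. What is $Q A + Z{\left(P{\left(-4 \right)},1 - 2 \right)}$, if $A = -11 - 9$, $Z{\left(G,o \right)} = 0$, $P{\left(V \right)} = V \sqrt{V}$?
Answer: $-560$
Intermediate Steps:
$P{\left(V \right)} = V^{\frac{3}{2}}$
$Q = 28$ ($Q = 9 + 19 = 28$)
$A = -20$
$Q A + Z{\left(P{\left(-4 \right)},1 - 2 \right)} = 28 \left(-20\right) + 0 = -560 + 0 = -560$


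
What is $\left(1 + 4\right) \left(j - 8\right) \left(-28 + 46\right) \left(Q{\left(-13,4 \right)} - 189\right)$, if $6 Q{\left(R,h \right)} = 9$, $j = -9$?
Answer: $286875$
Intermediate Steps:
$Q{\left(R,h \right)} = \frac{3}{2}$ ($Q{\left(R,h \right)} = \frac{1}{6} \cdot 9 = \frac{3}{2}$)
$\left(1 + 4\right) \left(j - 8\right) \left(-28 + 46\right) \left(Q{\left(-13,4 \right)} - 189\right) = \left(1 + 4\right) \left(-9 - 8\right) \left(-28 + 46\right) \left(\frac{3}{2} - 189\right) = 5 \left(-17\right) 18 \left(- \frac{375}{2}\right) = \left(-85\right) \left(-3375\right) = 286875$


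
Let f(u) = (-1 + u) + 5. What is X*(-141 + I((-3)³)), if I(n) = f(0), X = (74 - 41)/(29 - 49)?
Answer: 4521/20 ≈ 226.05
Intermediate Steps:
X = -33/20 (X = 33/(-20) = 33*(-1/20) = -33/20 ≈ -1.6500)
f(u) = 4 + u
I(n) = 4 (I(n) = 4 + 0 = 4)
X*(-141 + I((-3)³)) = -33*(-141 + 4)/20 = -33/20*(-137) = 4521/20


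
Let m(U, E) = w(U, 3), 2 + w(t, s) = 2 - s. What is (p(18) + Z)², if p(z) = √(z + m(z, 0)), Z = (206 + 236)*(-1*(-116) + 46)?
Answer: (71604 + √15)² ≈ 5.1277e+9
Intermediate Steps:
w(t, s) = -s (w(t, s) = -2 + (2 - s) = -s)
Z = 71604 (Z = 442*(116 + 46) = 442*162 = 71604)
m(U, E) = -3 (m(U, E) = -1*3 = -3)
p(z) = √(-3 + z) (p(z) = √(z - 3) = √(-3 + z))
(p(18) + Z)² = (√(-3 + 18) + 71604)² = (√15 + 71604)² = (71604 + √15)²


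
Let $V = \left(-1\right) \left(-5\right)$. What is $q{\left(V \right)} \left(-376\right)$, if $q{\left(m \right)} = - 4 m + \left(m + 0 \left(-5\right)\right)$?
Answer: $5640$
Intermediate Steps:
$V = 5$
$q{\left(m \right)} = - 3 m$ ($q{\left(m \right)} = - 4 m + \left(m + 0\right) = - 4 m + m = - 3 m$)
$q{\left(V \right)} \left(-376\right) = \left(-3\right) 5 \left(-376\right) = \left(-15\right) \left(-376\right) = 5640$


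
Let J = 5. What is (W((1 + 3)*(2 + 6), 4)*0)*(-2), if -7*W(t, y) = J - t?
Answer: 0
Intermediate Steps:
W(t, y) = -5/7 + t/7 (W(t, y) = -(5 - t)/7 = -5/7 + t/7)
(W((1 + 3)*(2 + 6), 4)*0)*(-2) = ((-5/7 + ((1 + 3)*(2 + 6))/7)*0)*(-2) = ((-5/7 + (4*8)/7)*0)*(-2) = ((-5/7 + (⅐)*32)*0)*(-2) = ((-5/7 + 32/7)*0)*(-2) = ((27/7)*0)*(-2) = 0*(-2) = 0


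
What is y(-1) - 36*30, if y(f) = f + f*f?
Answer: -1080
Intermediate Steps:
y(f) = f + f²
y(-1) - 36*30 = -(1 - 1) - 36*30 = -1*0 - 1080 = 0 - 1080 = -1080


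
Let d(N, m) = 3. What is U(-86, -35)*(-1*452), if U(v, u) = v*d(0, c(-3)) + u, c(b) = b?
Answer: 132436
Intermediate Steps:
U(v, u) = u + 3*v (U(v, u) = v*3 + u = 3*v + u = u + 3*v)
U(-86, -35)*(-1*452) = (-35 + 3*(-86))*(-1*452) = (-35 - 258)*(-452) = -293*(-452) = 132436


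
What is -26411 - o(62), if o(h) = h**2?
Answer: -30255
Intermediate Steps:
-26411 - o(62) = -26411 - 1*62**2 = -26411 - 1*3844 = -26411 - 3844 = -30255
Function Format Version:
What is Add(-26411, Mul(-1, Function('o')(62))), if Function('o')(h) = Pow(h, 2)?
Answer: -30255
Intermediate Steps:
Add(-26411, Mul(-1, Function('o')(62))) = Add(-26411, Mul(-1, Pow(62, 2))) = Add(-26411, Mul(-1, 3844)) = Add(-26411, -3844) = -30255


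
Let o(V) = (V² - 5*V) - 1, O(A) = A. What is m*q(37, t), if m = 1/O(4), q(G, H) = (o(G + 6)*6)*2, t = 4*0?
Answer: 4899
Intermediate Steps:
o(V) = -1 + V² - 5*V
t = 0
q(G, H) = -372 - 60*G + 12*(6 + G)² (q(G, H) = ((-1 + (G + 6)² - 5*(G + 6))*6)*2 = ((-1 + (6 + G)² - 5*(6 + G))*6)*2 = ((-1 + (6 + G)² + (-30 - 5*G))*6)*2 = ((-31 + (6 + G)² - 5*G)*6)*2 = (-186 - 30*G + 6*(6 + G)²)*2 = -372 - 60*G + 12*(6 + G)²)
m = ¼ (m = 1/4 = ¼ ≈ 0.25000)
m*q(37, t) = (60 + 12*37² + 84*37)/4 = (60 + 12*1369 + 3108)/4 = (60 + 16428 + 3108)/4 = (¼)*19596 = 4899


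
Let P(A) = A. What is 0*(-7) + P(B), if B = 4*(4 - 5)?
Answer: -4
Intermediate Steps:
B = -4 (B = 4*(-1) = -4)
0*(-7) + P(B) = 0*(-7) - 4 = 0 - 4 = -4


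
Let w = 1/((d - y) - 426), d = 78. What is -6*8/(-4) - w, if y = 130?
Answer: 5737/478 ≈ 12.002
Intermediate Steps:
w = -1/478 (w = 1/((78 - 1*130) - 426) = 1/((78 - 130) - 426) = 1/(-52 - 426) = 1/(-478) = -1/478 ≈ -0.0020920)
-6*8/(-4) - w = -6*8/(-4) - 1*(-1/478) = -48*(-1/4) + 1/478 = 12 + 1/478 = 5737/478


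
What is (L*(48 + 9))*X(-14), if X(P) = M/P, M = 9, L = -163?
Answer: 83619/14 ≈ 5972.8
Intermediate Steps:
X(P) = 9/P
(L*(48 + 9))*X(-14) = (-163*(48 + 9))*(9/(-14)) = (-163*57)*(9*(-1/14)) = -9291*(-9/14) = 83619/14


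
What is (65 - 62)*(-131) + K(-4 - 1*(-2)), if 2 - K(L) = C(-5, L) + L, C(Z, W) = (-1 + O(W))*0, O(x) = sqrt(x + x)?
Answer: -389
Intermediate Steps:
O(x) = sqrt(2)*sqrt(x) (O(x) = sqrt(2*x) = sqrt(2)*sqrt(x))
C(Z, W) = 0 (C(Z, W) = (-1 + sqrt(2)*sqrt(W))*0 = 0)
K(L) = 2 - L (K(L) = 2 - (0 + L) = 2 - L)
(65 - 62)*(-131) + K(-4 - 1*(-2)) = (65 - 62)*(-131) + (2 - (-4 - 1*(-2))) = 3*(-131) + (2 - (-4 + 2)) = -393 + (2 - 1*(-2)) = -393 + (2 + 2) = -393 + 4 = -389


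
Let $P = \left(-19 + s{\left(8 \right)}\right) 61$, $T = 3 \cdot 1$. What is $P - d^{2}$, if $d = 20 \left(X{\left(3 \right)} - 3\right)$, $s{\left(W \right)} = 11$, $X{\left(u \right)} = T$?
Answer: $-488$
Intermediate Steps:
$T = 3$
$X{\left(u \right)} = 3$
$P = -488$ ($P = \left(-19 + 11\right) 61 = \left(-8\right) 61 = -488$)
$d = 0$ ($d = 20 \left(3 - 3\right) = 20 \cdot 0 = 0$)
$P - d^{2} = -488 - 0^{2} = -488 - 0 = -488 + 0 = -488$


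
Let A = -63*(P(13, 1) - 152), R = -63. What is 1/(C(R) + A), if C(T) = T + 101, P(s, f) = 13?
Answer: 1/8795 ≈ 0.00011370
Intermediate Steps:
C(T) = 101 + T
A = 8757 (A = -63*(13 - 152) = -63*(-139) = 8757)
1/(C(R) + A) = 1/((101 - 63) + 8757) = 1/(38 + 8757) = 1/8795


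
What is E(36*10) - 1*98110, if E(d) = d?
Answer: -97750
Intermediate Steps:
E(36*10) - 1*98110 = 36*10 - 1*98110 = 360 - 98110 = -97750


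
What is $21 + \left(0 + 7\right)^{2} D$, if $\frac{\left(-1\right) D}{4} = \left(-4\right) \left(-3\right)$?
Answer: $-2331$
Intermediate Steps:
$D = -48$ ($D = - 4 \left(\left(-4\right) \left(-3\right)\right) = \left(-4\right) 12 = -48$)
$21 + \left(0 + 7\right)^{2} D = 21 + \left(0 + 7\right)^{2} \left(-48\right) = 21 + 7^{2} \left(-48\right) = 21 + 49 \left(-48\right) = 21 - 2352 = -2331$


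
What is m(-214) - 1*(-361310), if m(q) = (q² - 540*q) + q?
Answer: 522452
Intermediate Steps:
m(q) = q² - 539*q
m(-214) - 1*(-361310) = -214*(-539 - 214) - 1*(-361310) = -214*(-753) + 361310 = 161142 + 361310 = 522452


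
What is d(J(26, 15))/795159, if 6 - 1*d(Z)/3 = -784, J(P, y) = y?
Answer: 790/265053 ≈ 0.0029805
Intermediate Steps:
d(Z) = 2370 (d(Z) = 18 - 3*(-784) = 18 + 2352 = 2370)
d(J(26, 15))/795159 = 2370/795159 = 2370*(1/795159) = 790/265053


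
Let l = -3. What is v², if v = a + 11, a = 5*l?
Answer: 16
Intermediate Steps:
a = -15 (a = 5*(-3) = -15)
v = -4 (v = -15 + 11 = -4)
v² = (-4)² = 16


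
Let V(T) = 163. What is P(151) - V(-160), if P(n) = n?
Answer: -12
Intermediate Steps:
P(151) - V(-160) = 151 - 1*163 = 151 - 163 = -12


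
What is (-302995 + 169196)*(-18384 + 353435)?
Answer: -44829488749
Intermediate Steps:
(-302995 + 169196)*(-18384 + 353435) = -133799*335051 = -44829488749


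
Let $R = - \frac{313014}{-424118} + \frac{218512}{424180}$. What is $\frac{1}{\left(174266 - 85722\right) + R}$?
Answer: $\frac{22487796655}{1991187648164187} \approx 1.1294 \cdot 10^{-5}$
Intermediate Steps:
$R = \frac{28181143867}{22487796655}$ ($R = \left(-313014\right) \left(- \frac{1}{424118}\right) + 218512 \cdot \frac{1}{424180} = \frac{156507}{212059} + \frac{54628}{106045} = \frac{28181143867}{22487796655} \approx 1.2532$)
$\frac{1}{\left(174266 - 85722\right) + R} = \frac{1}{\left(174266 - 85722\right) + \frac{28181143867}{22487796655}} = \frac{1}{88544 + \frac{28181143867}{22487796655}} = \frac{1}{\frac{1991187648164187}{22487796655}} = \frac{22487796655}{1991187648164187}$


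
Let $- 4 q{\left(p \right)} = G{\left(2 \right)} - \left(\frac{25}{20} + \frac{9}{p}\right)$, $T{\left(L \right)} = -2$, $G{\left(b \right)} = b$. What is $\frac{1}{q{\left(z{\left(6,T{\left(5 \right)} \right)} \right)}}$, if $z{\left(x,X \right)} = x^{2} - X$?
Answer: $- \frac{304}{39} \approx -7.7949$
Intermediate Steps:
$q{\left(p \right)} = - \frac{3}{16} + \frac{9}{4 p}$ ($q{\left(p \right)} = - \frac{2 - \left(\frac{25}{20} + \frac{9}{p}\right)}{4} = - \frac{2 - \left(25 \cdot \frac{1}{20} + \frac{9}{p}\right)}{4} = - \frac{2 - \left(\frac{5}{4} + \frac{9}{p}\right)}{4} = - \frac{\frac{3}{4} - \frac{9}{p}}{4} = - \frac{3}{16} + \frac{9}{4 p}$)
$\frac{1}{q{\left(z{\left(6,T{\left(5 \right)} \right)} \right)}} = \frac{1}{\frac{3}{16} \frac{1}{6^{2} - -2} \left(12 - \left(6^{2} - -2\right)\right)} = \frac{1}{\frac{3}{16} \frac{1}{36 + 2} \left(12 - \left(36 + 2\right)\right)} = \frac{1}{\frac{3}{16} \cdot \frac{1}{38} \left(12 - 38\right)} = \frac{1}{\frac{3}{16} \cdot \frac{1}{38} \left(-26\right)} = \frac{1}{- \frac{39}{304}} = - \frac{304}{39}$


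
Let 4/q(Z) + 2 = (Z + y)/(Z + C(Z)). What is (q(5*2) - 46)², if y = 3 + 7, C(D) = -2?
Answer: 1444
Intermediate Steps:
y = 10
q(Z) = 4/(-2 + (10 + Z)/(-2 + Z)) (q(Z) = 4/(-2 + (Z + 10)/(Z - 2)) = 4/(-2 + (10 + Z)/(-2 + Z)))
(q(5*2) - 46)² = (4*(2 - 5*2)/(-14 + 5*2) - 46)² = (4*(2 - 1*10)/(-14 + 10) - 46)² = (4*(2 - 10)/(-4) - 46)² = (4*(-¼)*(-8) - 46)² = (8 - 46)² = (-38)² = 1444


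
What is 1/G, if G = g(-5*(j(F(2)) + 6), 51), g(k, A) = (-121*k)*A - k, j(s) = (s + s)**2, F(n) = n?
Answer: 1/678920 ≈ 1.4729e-6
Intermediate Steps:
j(s) = 4*s**2 (j(s) = (2*s)**2 = 4*s**2)
g(k, A) = -k - 121*A*k (g(k, A) = -121*A*k - k = -k - 121*A*k)
G = 678920 (G = -(-5*(4*2**2 + 6))*(1 + 121*51) = -(-5*(4*4 + 6))*(1 + 6171) = -1*(-5*(16 + 6))*6172 = -1*(-5*22)*6172 = -1*(-110)*6172 = 678920)
1/G = 1/678920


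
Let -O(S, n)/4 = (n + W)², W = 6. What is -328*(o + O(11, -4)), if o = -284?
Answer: 98400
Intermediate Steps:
O(S, n) = -4*(6 + n)² (O(S, n) = -4*(n + 6)² = -4*(6 + n)²)
-328*(o + O(11, -4)) = -328*(-284 - 4*(6 - 4)²) = -328*(-284 - 4*2²) = -328*(-284 - 4*4) = -328*(-284 - 16) = -328*(-300) = 98400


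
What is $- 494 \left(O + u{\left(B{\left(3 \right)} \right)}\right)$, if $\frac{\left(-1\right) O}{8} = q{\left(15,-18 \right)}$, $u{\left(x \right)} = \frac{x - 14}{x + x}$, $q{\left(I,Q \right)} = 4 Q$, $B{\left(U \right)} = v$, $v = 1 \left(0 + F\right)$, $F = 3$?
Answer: $- \frac{850915}{3} \approx -2.8364 \cdot 10^{5}$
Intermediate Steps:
$v = 3$ ($v = 1 \left(0 + 3\right) = 1 \cdot 3 = 3$)
$B{\left(U \right)} = 3$
$u{\left(x \right)} = \frac{-14 + x}{2 x}$
$O = 576$ ($O = - 8 \cdot 4 \left(-18\right) = \left(-8\right) \left(-72\right) = 576$)
$- 494 \left(O + u{\left(B{\left(3 \right)} \right)}\right) = - 494 \left(576 + \frac{-14 + 3}{2 \cdot 3}\right) = - 494 \left(576 + \frac{1}{2} \cdot \frac{1}{3} \left(-11\right)\right) = - 494 \left(576 - \frac{11}{6}\right) = \left(-494\right) \frac{3445}{6} = - \frac{850915}{3}$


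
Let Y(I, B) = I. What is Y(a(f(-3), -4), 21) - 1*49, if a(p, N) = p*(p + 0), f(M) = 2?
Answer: -45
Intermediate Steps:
a(p, N) = p² (a(p, N) = p*p = p²)
Y(a(f(-3), -4), 21) - 1*49 = 2² - 1*49 = 4 - 49 = -45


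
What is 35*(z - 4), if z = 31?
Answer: 945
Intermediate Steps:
35*(z - 4) = 35*(31 - 4) = 35*27 = 945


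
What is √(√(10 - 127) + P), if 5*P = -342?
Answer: √(-1710 + 75*I*√13)/5 ≈ 0.65191 + 8.2961*I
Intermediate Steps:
P = -342/5 (P = (⅕)*(-342) = -342/5 ≈ -68.400)
√(√(10 - 127) + P) = √(√(10 - 127) - 342/5) = √(√(-117) - 342/5) = √(3*I*√13 - 342/5) = √(-342/5 + 3*I*√13)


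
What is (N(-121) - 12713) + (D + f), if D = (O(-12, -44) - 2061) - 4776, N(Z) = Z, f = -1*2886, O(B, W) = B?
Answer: -22569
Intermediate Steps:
f = -2886
D = -6849 (D = (-12 - 2061) - 4776 = -2073 - 4776 = -6849)
(N(-121) - 12713) + (D + f) = (-121 - 12713) + (-6849 - 2886) = -12834 - 9735 = -22569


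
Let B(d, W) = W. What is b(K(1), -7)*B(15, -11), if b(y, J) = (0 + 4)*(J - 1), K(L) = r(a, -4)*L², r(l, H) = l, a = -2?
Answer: 352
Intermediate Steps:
K(L) = -2*L²
b(y, J) = -4 + 4*J (b(y, J) = 4*(-1 + J) = -4 + 4*J)
b(K(1), -7)*B(15, -11) = (-4 + 4*(-7))*(-11) = (-4 - 28)*(-11) = -32*(-11) = 352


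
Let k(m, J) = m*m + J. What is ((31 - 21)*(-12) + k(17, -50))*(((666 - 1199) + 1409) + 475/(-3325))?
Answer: 104227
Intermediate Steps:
k(m, J) = J + m² (k(m, J) = m² + J = J + m²)
((31 - 21)*(-12) + k(17, -50))*(((666 - 1199) + 1409) + 475/(-3325)) = ((31 - 21)*(-12) + (-50 + 17²))*(((666 - 1199) + 1409) + 475/(-3325)) = (10*(-12) + (-50 + 289))*((-533 + 1409) + 475*(-1/3325)) = (-120 + 239)*(876 - ⅐) = 119*(6131/7) = 104227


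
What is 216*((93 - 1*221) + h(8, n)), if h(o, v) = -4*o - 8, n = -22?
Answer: -36288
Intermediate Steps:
h(o, v) = -8 - 4*o
216*((93 - 1*221) + h(8, n)) = 216*((93 - 1*221) + (-8 - 4*8)) = 216*((93 - 221) + (-8 - 32)) = 216*(-128 - 40) = 216*(-168) = -36288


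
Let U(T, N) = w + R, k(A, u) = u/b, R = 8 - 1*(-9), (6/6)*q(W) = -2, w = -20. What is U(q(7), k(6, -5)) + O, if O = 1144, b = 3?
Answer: 1141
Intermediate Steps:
q(W) = -2
R = 17 (R = 8 + 9 = 17)
k(A, u) = u/3
U(T, N) = -3 (U(T, N) = -20 + 17 = -3)
U(q(7), k(6, -5)) + O = -3 + 1144 = 1141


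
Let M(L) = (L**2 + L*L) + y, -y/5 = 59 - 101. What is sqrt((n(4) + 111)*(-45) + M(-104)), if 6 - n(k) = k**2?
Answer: 7*sqrt(353) ≈ 131.52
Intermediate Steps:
n(k) = 6 - k**2
y = 210 (y = -5*(59 - 101) = -5*(-42) = 210)
M(L) = 210 + 2*L**2 (M(L) = (L**2 + L*L) + 210 = (L**2 + L**2) + 210 = 2*L**2 + 210 = 210 + 2*L**2)
sqrt((n(4) + 111)*(-45) + M(-104)) = sqrt(((6 - 1*4**2) + 111)*(-45) + (210 + 2*(-104)**2)) = sqrt(((6 - 1*16) + 111)*(-45) + (210 + 2*10816)) = sqrt(((6 - 16) + 111)*(-45) + (210 + 21632)) = sqrt((-10 + 111)*(-45) + 21842) = sqrt(101*(-45) + 21842) = sqrt(-4545 + 21842) = sqrt(17297) = 7*sqrt(353)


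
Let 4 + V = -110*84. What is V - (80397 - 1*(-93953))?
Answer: -183594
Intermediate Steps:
V = -9244 (V = -4 - 110*84 = -4 - 9240 = -9244)
V - (80397 - 1*(-93953)) = -9244 - (80397 - 1*(-93953)) = -9244 - (80397 + 93953) = -9244 - 1*174350 = -9244 - 174350 = -183594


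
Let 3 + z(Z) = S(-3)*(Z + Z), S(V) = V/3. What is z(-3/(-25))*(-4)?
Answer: 324/25 ≈ 12.960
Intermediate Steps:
S(V) = V/3 (S(V) = V*(1/3) = V/3)
z(Z) = -3 - 2*Z (z(Z) = -3 + ((1/3)*(-3))*(Z + Z) = -3 - 2*Z)
z(-3/(-25))*(-4) = (-3 - (-6)/(-25))*(-4) = (-3 - (-6)*(-1)/25)*(-4) = (-3 - 2*3/25)*(-4) = (-3 - 6/25)*(-4) = -81/25*(-4) = 324/25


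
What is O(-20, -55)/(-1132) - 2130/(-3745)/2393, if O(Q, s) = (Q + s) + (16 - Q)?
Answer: 70384155/2028948124 ≈ 0.034690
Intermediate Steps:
O(Q, s) = 16 + s
O(-20, -55)/(-1132) - 2130/(-3745)/2393 = (16 - 55)/(-1132) - 2130/(-3745)/2393 = -39*(-1/1132) - 2130*(-1/3745)*(1/2393) = 39/1132 + (426/749)*(1/2393) = 39/1132 + 426/1792357 = 70384155/2028948124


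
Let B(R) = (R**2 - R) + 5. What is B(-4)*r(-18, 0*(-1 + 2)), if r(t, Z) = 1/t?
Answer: -25/18 ≈ -1.3889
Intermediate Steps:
B(R) = 5 + R**2 - R
B(-4)*r(-18, 0*(-1 + 2)) = (5 + (-4)**2 - 1*(-4))/(-18) = (5 + 16 + 4)*(-1/18) = 25*(-1/18) = -25/18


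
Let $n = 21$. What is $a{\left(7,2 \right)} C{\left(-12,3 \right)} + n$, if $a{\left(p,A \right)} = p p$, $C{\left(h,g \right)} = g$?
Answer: $168$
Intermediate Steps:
$a{\left(p,A \right)} = p^{2}$
$a{\left(7,2 \right)} C{\left(-12,3 \right)} + n = 7^{2} \cdot 3 + 21 = 49 \cdot 3 + 21 = 147 + 21 = 168$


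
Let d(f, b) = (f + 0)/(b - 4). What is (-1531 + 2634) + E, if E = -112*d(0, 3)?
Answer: 1103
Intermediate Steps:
d(f, b) = f/(-4 + b)
E = 0 (E = -0/(-4 + 3) = -0/(-1) = -0*(-1) = -112*0 = 0)
(-1531 + 2634) + E = (-1531 + 2634) + 0 = 1103 + 0 = 1103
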